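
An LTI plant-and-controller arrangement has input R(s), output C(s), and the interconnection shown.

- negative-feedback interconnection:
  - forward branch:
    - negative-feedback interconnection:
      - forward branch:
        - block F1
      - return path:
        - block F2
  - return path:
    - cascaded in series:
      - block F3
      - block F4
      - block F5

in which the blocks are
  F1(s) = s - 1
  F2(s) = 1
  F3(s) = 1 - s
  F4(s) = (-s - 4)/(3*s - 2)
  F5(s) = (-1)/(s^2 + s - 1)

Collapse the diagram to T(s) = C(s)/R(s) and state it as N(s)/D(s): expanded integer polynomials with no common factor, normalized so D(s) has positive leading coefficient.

Answer: (3*s^4 - 2*s^3 - 6*s^2 + 7*s - 2)/(3*s^4 - 7*s^2 + 9*s - 4)

Working:
Step 1: apply the feedback formula to F1, F2, giving (s - 1)/s
Step 2: series reduction of F3, F4, F5, giving (-s^2 - 3*s + 4)/(3*s^3 + s^2 - 5*s + 2)
Step 3: collapse the loop ([F1/(1+F1*F2)] forward, (F3*F4*F5) return), which is the overall transfer function T(s) = C(s)/R(s) in lowest terms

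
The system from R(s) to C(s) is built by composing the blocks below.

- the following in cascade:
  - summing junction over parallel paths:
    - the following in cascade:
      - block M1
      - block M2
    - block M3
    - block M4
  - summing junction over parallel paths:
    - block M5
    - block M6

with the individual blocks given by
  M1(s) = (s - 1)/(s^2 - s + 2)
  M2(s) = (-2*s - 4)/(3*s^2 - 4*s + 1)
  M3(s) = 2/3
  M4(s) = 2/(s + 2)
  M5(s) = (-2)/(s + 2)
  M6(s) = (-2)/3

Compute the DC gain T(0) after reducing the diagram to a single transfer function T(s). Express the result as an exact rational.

First reduce the diagram to T(s).

Step 1: multiply M1, M2 (series) -> (-2*s - 4)/(3*s^3 - 4*s^2 + 7*s - 2)
Step 2: add (M1*M2), M3, M4 (parallel) -> (6*s^4 + 22*s^3 - 32*s^2 + 42*s - 44)/(9*s^4 + 6*s^3 - 3*s^2 + 36*s - 12)
Step 3: add M5, M6 (parallel) -> (-2*s - 10)/(3*s + 6)
Step 4: multiply ((M1*M2)+M3+M4), (M5+M6) (series) -> (-12*s^5 - 104*s^4 - 156*s^3 + 236*s^2 - 332*s + 440)/(27*s^5 + 72*s^4 + 27*s^3 + 90*s^2 + 180*s - 72)
That last expression is T(s); at s = 0 only the constant terms survive, so T(0) = 440/(-72) = -55/9.

Answer: -55/9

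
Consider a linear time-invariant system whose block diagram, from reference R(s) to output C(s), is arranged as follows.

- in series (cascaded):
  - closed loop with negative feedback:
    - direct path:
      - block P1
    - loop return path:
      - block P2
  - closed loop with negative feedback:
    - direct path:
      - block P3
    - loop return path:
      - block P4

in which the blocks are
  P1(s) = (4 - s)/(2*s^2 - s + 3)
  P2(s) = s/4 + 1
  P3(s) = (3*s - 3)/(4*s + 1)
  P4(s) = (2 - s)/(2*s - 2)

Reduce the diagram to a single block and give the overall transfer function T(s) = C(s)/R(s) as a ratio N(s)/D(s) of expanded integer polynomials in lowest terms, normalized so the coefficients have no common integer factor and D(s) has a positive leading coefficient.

[1] reduce the feedback loop with forward P1 and return P2, giving (16 - 4*s)/(7*s^2 - 4*s + 28)
[2] close the feedback loop around P3, P4, giving (6*s - 6)/(5*s + 8)
[3] multiply [P1/(1+P1*P2)], [P3/(1+P3*P4)] (series), giving the overall T(s)

Answer: (-24*s^2 + 120*s - 96)/(35*s^3 + 36*s^2 + 108*s + 224)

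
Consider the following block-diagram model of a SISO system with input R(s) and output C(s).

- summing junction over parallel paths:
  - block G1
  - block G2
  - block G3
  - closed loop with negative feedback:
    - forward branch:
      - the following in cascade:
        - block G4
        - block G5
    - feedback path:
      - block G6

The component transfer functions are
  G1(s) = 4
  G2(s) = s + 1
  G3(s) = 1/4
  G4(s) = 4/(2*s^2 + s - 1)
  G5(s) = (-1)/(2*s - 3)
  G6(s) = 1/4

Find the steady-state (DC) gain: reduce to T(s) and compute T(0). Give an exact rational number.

The answer is 13/4.

Reasoning:
Step 1 - reduce the series chain G4, G5 -> (-4)/(4*s^3 - 4*s^2 - 5*s + 3)
Step 2 - reduce the feedback loop with forward (G4*G5) and return G6 -> (-4)/(4*s^3 - 4*s^2 - 5*s + 2)
Step 3 - combine G1, G2, G3, [(G4*G5)/(1+(G4*G5)*G6)] in parallel -> (16*s^4 + 68*s^3 - 104*s^2 - 97*s + 26)/(16*s^3 - 16*s^2 - 20*s + 8)
That last expression is T(s); at s = 0 only the constant terms survive, so T(0) = 26/8 = 13/4.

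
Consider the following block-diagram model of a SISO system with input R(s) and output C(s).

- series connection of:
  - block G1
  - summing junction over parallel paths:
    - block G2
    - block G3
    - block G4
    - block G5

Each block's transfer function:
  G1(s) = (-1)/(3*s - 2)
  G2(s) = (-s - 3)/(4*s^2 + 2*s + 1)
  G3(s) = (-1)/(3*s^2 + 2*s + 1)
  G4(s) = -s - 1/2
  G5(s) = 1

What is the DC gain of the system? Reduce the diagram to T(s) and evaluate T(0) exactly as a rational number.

Reducing step by step:

Step 1 - parallel reduction of G2, G3, G4, G5: (-24*s^5 - 16*s^4 - 14*s^3 - 27*s^2 - 16*s - 7)/(24*s^4 + 28*s^3 + 22*s^2 + 8*s + 2)
Step 2 - series reduction of G1, (G2+G3+G4+G5): (24*s^5 + 16*s^4 + 14*s^3 + 27*s^2 + 16*s + 7)/(72*s^5 + 36*s^4 + 10*s^3 - 20*s^2 - 10*s - 4)
Evaluating the step-2 result (the overall T(s)) at s = 0 gives T(0) = 7/(-4) = -7/4.

Answer: -7/4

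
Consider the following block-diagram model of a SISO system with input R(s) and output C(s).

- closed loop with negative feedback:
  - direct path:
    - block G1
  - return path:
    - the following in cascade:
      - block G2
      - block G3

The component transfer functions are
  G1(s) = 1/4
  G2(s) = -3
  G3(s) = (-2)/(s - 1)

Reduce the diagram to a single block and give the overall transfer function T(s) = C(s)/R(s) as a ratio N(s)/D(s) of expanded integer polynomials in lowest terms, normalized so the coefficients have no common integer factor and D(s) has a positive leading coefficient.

1. combine G2, G3 in series gives 6/(s - 1)
2. collapse the loop (G1 forward, (G2*G3) return), giving the overall T(s)

Hence the answer: (s - 1)/(4*s + 2)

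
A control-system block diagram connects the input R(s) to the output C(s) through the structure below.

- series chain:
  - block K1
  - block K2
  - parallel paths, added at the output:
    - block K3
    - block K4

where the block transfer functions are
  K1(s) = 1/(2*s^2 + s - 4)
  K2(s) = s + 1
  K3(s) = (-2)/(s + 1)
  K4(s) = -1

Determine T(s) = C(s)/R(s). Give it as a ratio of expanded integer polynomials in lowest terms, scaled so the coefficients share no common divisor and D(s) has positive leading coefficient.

Step 1: combine K3, K4 in parallel; result (-s - 3)/(s + 1)
Step 2: series reduction of K1, K2, (K3+K4): this yields T(s), and no further normalization is needed

Answer: (-s - 3)/(2*s^2 + s - 4)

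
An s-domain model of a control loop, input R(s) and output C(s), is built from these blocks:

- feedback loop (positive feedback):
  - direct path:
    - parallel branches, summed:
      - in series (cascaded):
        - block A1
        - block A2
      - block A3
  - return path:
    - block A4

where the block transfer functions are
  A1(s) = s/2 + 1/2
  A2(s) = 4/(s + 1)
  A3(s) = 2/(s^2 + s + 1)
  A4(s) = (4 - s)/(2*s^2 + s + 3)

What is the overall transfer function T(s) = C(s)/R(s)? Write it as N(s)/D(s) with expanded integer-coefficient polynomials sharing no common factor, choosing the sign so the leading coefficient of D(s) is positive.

Reducing step by step:

Step 1. combine A1, A2 in series gives 2
Step 2. combine (A1*A2), A3 in parallel gives (2*s^2 + 2*s + 4)/(s^2 + s + 1)
Step 3. reduce the feedback loop with forward ((A1*A2)+A3) and return A4, which is the overall transfer function T(s) = C(s)/R(s) in lowest terms

Answer: (4*s^4 + 6*s^3 + 16*s^2 + 10*s + 12)/(2*s^4 + 5*s^3 - 13)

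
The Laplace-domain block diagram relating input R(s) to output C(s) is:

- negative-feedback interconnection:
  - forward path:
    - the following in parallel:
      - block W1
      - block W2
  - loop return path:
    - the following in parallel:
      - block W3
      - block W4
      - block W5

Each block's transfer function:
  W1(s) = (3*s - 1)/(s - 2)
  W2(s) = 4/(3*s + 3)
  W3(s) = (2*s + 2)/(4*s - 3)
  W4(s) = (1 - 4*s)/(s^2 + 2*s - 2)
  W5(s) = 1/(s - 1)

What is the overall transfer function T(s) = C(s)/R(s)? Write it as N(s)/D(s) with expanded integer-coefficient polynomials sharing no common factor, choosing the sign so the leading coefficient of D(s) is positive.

Reducing step by step:

1. add W1, W2 (parallel): (9*s^2 + 10*s - 11)/(3*s^2 - 3*s - 6)
2. add W3, W4, W5 (parallel): (2*s^4 - 8*s^3 + 31*s^2 - 37*s + 13)/(4*s^4 + s^3 - 19*s^2 + 20*s - 6)
3. close the feedback loop around (W1+W2), (W3+W4+W5): this yields T(s), and no further normalization is needed

Answer: (36*s^6 + 49*s^5 - 205*s^4 - 21*s^3 + 355*s^2 - 280*s + 66)/(30*s^6 - 61*s^5 + 93*s^4 + 176*s^3 - 558*s^2 + 435*s - 107)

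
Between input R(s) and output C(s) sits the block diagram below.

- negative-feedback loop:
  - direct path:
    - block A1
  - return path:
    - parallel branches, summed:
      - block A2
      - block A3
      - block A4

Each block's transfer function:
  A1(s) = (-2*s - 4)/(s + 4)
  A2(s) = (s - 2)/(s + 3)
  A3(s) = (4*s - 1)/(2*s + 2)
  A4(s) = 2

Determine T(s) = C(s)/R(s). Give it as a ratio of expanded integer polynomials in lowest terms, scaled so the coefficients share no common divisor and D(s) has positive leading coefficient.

Step 1: parallel reduction of A2, A3, A4; result (10*s^2 + 25*s + 5)/(2*s^2 + 8*s + 6)
Step 2: apply the feedback formula to A1, (A2+A3+A4): this yields T(s), and no further normalization is needed

Answer: (2*s^3 + 12*s^2 + 22*s + 12)/(9*s^3 + 37*s^2 + 36*s - 2)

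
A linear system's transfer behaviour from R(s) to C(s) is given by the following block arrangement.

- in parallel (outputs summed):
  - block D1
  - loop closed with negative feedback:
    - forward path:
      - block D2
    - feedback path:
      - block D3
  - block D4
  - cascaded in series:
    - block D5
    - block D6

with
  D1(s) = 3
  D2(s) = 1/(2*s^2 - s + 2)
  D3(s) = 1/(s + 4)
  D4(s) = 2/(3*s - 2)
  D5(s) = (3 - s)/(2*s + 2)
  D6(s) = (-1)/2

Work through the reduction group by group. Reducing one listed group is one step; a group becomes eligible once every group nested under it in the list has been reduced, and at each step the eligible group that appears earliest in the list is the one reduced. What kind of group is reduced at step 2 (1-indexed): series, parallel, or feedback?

Answer: series

Working:
Step 1 - collapse the loop (D2 forward, D3 return)
Step 2 - multiply D5, D6 (series)
Step 3 - reduce the parallel group D1, [D2/(1+D2*D3)], D4, (D5*D6)
Step 2 collapses a series group.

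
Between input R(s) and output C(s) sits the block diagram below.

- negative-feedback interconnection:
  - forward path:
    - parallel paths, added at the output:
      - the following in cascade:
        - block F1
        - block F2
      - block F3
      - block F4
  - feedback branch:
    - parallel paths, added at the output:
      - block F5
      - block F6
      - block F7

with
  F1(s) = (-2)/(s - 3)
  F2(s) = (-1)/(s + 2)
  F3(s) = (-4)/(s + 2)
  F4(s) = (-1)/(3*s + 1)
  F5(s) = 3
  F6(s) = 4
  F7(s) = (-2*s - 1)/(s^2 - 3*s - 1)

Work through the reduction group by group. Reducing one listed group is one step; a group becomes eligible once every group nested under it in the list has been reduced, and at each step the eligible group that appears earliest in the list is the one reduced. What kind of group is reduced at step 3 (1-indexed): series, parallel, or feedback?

Step 1 - cascade F1, F2
Step 2 - combine (F1*F2), F3, F4 in parallel
Step 3 - add F5, F6, F7 (parallel)
Step 4 - feedback reduction of ((F1*F2)+F3+F4), (F5+F6+F7)
Step 3: parallel.

Answer: parallel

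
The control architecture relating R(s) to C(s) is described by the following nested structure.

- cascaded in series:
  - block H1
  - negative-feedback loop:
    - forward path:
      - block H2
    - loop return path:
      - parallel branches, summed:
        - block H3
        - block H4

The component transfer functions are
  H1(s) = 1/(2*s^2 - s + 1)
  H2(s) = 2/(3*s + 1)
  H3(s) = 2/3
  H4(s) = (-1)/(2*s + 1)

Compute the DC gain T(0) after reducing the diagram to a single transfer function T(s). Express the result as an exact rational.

[1] combine H3, H4 in parallel -> (4*s - 1)/(6*s + 3)
[2] reduce the feedback loop with forward H2 and return (H3+H4) -> (12*s + 6)/(18*s^2 + 23*s + 1)
[3] multiply H1, [H2/(1+H2*(H3+H4))] (series) -> (12*s + 6)/(36*s^4 + 28*s^3 - 3*s^2 + 22*s + 1)
The step-3 result is T(s). Setting s = 0: T(0) = 6/1 = 6.

Final answer: 6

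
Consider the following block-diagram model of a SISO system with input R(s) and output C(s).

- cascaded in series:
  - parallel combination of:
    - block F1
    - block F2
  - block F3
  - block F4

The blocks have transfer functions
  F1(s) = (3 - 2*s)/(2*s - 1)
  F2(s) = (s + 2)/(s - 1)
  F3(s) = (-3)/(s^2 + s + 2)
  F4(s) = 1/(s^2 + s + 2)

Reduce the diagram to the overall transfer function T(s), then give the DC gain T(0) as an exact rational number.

Reducing step by step:

Step 1: parallel reduction of F1, F2 = (8*s - 5)/(2*s^2 - 3*s + 1)
Step 2: combine (F1+F2), F3, F4 in series = (15 - 24*s)/(2*s^6 + s^5 + 5*s^4 - 5*s^3 + s^2 - 8*s + 4)
Step 2 gives the overall T(s). Then T(0) = 15/4.

Answer: 15/4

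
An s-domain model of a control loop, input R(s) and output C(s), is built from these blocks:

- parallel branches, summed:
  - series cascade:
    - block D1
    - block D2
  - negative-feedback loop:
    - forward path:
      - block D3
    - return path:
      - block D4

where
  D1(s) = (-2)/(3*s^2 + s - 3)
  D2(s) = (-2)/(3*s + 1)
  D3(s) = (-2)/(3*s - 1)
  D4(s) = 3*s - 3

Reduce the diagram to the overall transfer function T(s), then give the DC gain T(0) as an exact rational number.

Reducing step by step:

Step 1: cascade D1, D2 -> 4/(9*s^3 + 6*s^2 - 8*s - 3)
Step 2: apply the feedback formula to D3, D4 -> 2/(3*s - 5)
Step 3: reduce the parallel group (D1*D2), [D3/(1+D3*D4)] -> (18*s^3 + 12*s^2 - 4*s - 26)/(27*s^4 - 27*s^3 - 54*s^2 + 31*s + 15)
Step 3 gives the overall T(s). Then T(0) = -26/15.

Answer: -26/15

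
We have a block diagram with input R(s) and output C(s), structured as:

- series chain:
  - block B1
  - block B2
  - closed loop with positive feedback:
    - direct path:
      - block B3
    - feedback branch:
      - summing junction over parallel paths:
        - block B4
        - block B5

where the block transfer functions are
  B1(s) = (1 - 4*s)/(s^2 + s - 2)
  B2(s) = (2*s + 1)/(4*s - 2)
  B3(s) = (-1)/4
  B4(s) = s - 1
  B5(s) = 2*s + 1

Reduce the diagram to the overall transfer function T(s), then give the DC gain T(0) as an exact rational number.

Reducing step by step:

1. reduce the parallel group B4, B5; result 3*s
2. feedback reduction of B3, (B4+B5); result (-1)/(3*s + 4)
3. combine B1, B2, [B3/(1-B3*(B4+B5))] in series; result (8*s^2 + 2*s - 1)/(12*s^4 + 22*s^3 - 22*s^2 - 28*s + 16)
The step-3 result is T(s). Setting s = 0: T(0) = -1/16.

Answer: -1/16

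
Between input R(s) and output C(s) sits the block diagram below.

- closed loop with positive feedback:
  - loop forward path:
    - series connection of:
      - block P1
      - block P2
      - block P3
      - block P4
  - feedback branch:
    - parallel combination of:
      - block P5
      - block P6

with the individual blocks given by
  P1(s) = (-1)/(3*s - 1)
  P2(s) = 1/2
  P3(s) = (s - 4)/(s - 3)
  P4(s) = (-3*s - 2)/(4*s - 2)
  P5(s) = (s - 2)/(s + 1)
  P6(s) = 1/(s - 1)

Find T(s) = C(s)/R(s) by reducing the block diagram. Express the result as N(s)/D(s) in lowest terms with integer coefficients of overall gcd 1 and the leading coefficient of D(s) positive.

(1) multiply P1, P2, P3, P4 (series) -> (3*s^2 - 10*s - 8)/(24*s^3 - 92*s^2 + 64*s - 12)
(2) reduce the parallel group P5, P6 -> (s^2 - 2*s + 3)/(s^2 - 1)
(3) reduce the feedback loop with forward (P1*P2*P3*P4) and return (P5+P6) - this is the overall T(s), already in the required normalized form

Final answer: (3*s^4 - 10*s^3 - 11*s^2 + 10*s + 8)/(24*s^5 - 95*s^4 + 56*s^3 + 59*s^2 - 50*s + 36)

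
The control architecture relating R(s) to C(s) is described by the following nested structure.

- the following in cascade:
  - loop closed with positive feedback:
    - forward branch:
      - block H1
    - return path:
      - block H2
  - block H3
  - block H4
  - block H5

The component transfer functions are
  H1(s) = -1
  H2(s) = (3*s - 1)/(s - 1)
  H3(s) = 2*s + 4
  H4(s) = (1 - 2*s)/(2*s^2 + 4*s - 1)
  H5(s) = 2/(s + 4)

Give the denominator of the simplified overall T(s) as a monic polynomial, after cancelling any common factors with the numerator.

Step 1. feedback reduction of H1, H2 -> (1 - s)/(4*s - 2)
Step 2. series reduction of [H1/(1-H1*H2)], H3, H4, H5 -> (2*s^2 + 2*s - 4)/(2*s^3 + 12*s^2 + 15*s - 4)
Step 2 gives the fully reduced T(s), with no common factor left to cancel. The denominator's leading coefficient is 2, so divide each of its coefficients by 2 to get the monic form.

Final answer: s^3 + 6*s^2 + 15*s/2 - 2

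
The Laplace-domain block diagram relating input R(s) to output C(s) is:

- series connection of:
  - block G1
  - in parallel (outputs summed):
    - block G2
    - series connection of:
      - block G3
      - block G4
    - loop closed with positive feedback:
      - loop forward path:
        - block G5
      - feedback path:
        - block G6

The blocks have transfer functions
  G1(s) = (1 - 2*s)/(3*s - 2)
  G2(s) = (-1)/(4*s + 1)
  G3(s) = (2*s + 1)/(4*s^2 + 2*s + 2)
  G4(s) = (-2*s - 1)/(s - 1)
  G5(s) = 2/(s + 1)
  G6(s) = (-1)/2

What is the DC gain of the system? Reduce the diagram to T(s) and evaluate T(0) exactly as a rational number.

[1] combine G3, G4 in series; result (-4*s^2 - 4*s - 1)/(4*s^3 - 2*s^2 - 2)
[2] apply the feedback formula to G5, G6; result 2/(s + 2)
[3] add G2, (G3*G4), [G5/(1-G5*G6)] (parallel); result (12*s^4 - 66*s^3 - 48*s^2 - 31*s - 2)/(16*s^5 + 28*s^4 - 10*s^3 - 12*s^2 - 18*s - 4)
[4] series reduction of G1, (G2+(G3*G4)+[G5/(1-G5*G6)]); result (-24*s^5 + 144*s^4 + 30*s^3 + 14*s^2 - 27*s - 2)/(48*s^6 + 52*s^5 - 86*s^4 - 16*s^3 - 30*s^2 + 24*s + 8)
Step 4 gives the overall T(s). Then T(0) = -2/8 = -1/4.

Hence the answer: -1/4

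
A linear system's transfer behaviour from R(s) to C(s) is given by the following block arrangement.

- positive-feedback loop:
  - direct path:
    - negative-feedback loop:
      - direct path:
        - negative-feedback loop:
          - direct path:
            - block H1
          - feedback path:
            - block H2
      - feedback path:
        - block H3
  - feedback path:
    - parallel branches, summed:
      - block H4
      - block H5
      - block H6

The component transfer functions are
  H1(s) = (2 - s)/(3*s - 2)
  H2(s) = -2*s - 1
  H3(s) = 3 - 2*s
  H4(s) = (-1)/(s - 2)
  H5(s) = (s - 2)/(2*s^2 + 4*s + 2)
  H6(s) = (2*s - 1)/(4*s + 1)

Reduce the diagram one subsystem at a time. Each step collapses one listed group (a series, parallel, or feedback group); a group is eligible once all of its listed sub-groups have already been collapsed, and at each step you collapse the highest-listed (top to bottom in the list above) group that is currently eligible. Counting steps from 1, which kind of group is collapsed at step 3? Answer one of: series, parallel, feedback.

[1] reduce the feedback loop with forward H1 and return H2
[2] apply the feedback formula to [H1/(1+H1*H2)], H3
[3] sum the parallel branches H4, H5, H6
[4] reduce the feedback loop with forward [[H1/(1+H1*H2)]/(1+[H1/(1+H1*H2)]*H3)] and return (H4+H5+H6)
At step 3 the group reduced is parallel.

Hence the answer: parallel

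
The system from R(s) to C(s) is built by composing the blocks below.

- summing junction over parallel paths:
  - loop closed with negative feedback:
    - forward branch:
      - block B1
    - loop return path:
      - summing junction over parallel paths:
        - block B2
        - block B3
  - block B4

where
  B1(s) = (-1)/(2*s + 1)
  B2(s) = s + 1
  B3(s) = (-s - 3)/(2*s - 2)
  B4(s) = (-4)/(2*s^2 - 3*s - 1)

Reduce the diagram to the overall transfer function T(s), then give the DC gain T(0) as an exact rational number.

Answer: 14/3

Working:
[1] sum the parallel branches B2, B3 -> (2*s^2 - s - 5)/(2*s - 2)
[2] feedback reduction of B1, (B2+B3) -> (2 - 2*s)/(2*s^2 - s + 3)
[3] sum the parallel branches [B1/(1+B1*(B2+B3))], B4 -> (-4*s^3 + 2*s^2 - 14)/(4*s^4 - 8*s^3 + 7*s^2 - 8*s - 3)
Evaluating the step-3 result (the overall T(s)) at s = 0 gives T(0) = -14/(-3) = 14/3.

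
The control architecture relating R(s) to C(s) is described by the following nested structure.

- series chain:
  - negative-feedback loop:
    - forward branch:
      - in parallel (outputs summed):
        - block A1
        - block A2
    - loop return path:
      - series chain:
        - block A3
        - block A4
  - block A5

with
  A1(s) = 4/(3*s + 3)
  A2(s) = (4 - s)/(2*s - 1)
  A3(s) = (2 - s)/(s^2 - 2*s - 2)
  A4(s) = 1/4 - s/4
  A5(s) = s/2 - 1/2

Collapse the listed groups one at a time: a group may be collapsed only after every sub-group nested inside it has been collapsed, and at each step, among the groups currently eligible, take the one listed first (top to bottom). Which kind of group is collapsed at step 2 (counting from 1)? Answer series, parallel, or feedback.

Reducing step by step:

Step 1. reduce the parallel group A1, A2
Step 2. reduce the series chain A3, A4
Step 3. feedback reduction of (A1+A2), (A3*A4)
Step 4. cascade [(A1+A2)/(1+(A1+A2)*(A3*A4))], A5
Step 2 collapses a series group.

Answer: series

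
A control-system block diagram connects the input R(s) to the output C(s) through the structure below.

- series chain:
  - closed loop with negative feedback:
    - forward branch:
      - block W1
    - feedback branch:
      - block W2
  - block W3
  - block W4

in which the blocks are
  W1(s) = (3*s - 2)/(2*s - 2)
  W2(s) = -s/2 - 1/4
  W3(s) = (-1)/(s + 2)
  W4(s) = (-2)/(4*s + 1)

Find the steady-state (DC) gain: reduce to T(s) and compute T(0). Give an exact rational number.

Step 1 - reduce the feedback loop with forward W1 and return W2; result (8 - 12*s)/(6*s^2 - 9*s + 6)
Step 2 - series reduction of [W1/(1+W1*W2)], W3, W4; result (16 - 24*s)/(24*s^4 + 18*s^3 - 45*s^2 + 36*s + 12)
The step-2 result is T(s). Setting s = 0: T(0) = 16/12 = 4/3.

Answer: 4/3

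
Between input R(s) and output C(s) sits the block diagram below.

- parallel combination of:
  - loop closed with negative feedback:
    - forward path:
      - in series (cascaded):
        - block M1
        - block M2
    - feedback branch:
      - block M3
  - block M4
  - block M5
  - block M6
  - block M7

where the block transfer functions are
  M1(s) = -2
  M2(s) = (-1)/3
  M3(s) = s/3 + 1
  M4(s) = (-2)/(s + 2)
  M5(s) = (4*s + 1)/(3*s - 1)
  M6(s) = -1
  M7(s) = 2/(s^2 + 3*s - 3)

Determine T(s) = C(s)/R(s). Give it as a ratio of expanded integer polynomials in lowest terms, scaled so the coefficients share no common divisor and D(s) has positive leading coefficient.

Reducing step by step:

Step 1: multiply M1, M2 (series); result 2/3
Step 2: apply the feedback formula to (M1*M2), M3; result 6/(2*s + 15)
Step 3: parallel reduction of [(M1*M2)/(1+(M1*M2)*M3)], M4, M5, M6, M7, which is the overall transfer function T(s) = C(s)/R(s) in lowest terms

Answer: (2*s^5 + 35*s^4 + 105*s^3 + 137*s^2 + 340*s - 294)/(6*s^5 + 73*s^4 + 218*s^3 + 18*s^2 - 303*s + 90)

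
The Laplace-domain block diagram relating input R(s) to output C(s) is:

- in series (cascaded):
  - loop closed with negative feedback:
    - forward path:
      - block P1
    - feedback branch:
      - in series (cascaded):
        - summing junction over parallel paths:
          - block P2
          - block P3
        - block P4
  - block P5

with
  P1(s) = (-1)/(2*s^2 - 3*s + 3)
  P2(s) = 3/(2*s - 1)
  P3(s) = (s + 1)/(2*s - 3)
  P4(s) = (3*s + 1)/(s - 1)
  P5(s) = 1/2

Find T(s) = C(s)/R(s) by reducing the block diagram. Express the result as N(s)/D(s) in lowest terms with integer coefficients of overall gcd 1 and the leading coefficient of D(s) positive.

The answer is (-4*s^3 + 12*s^2 - 11*s + 3)/(16*s^5 - 72*s^4 + 128*s^3 - 196*s^2 + 130*s + 2).

Reasoning:
Step 1: reduce the parallel group P2, P3, giving (2*s^2 + 7*s - 10)/(4*s^2 - 8*s + 3)
Step 2: cascade (P2+P3), P4, giving (6*s^3 + 23*s^2 - 23*s - 10)/(4*s^3 - 12*s^2 + 11*s - 3)
Step 3: reduce the feedback loop with forward P1 and return ((P2+P3)*P4), giving (-4*s^3 + 12*s^2 - 11*s + 3)/(8*s^5 - 36*s^4 + 64*s^3 - 98*s^2 + 65*s + 1)
Step 4: multiply [P1/(1+P1*((P2+P3)*P4))], P5 (series), which is the overall transfer function T(s) = C(s)/R(s) in lowest terms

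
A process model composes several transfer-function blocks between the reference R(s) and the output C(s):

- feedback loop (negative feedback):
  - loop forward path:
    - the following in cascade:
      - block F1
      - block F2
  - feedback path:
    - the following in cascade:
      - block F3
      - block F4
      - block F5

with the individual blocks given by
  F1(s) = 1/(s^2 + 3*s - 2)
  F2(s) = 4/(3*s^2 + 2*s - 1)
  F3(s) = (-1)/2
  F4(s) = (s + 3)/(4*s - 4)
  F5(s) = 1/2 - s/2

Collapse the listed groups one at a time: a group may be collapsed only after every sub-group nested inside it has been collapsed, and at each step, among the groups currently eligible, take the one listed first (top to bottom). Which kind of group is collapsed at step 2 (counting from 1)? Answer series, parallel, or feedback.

Step 1. multiply F1, F2 (series)
Step 2. multiply F3, F4, F5 (series)
Step 3. apply the feedback formula to (F1*F2), (F3*F4*F5)
Step 2: series.

Hence the answer: series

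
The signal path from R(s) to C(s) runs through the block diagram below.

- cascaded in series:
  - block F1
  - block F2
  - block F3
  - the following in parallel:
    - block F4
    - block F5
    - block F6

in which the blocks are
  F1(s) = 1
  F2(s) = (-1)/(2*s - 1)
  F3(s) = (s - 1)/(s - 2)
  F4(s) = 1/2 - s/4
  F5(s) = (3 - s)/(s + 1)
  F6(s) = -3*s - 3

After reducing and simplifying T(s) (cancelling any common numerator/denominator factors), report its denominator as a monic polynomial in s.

First reduce the diagram to T(s).

[1] sum the parallel branches F4, F5, F6 gives (-13*s^2 - 27*s + 2)/(4*s + 4)
[2] series reduction of F1, F2, F3, (F4+F5+F6) gives (13*s^3 + 14*s^2 - 29*s + 2)/(8*s^3 - 12*s^2 - 12*s + 8)
Step 2 gives the fully reduced T(s), with no common factor left to cancel. The denominator's leading coefficient is 8, so divide each of its coefficients by 8 to get the monic form.

Answer: s^3 - 3*s^2/2 - 3*s/2 + 1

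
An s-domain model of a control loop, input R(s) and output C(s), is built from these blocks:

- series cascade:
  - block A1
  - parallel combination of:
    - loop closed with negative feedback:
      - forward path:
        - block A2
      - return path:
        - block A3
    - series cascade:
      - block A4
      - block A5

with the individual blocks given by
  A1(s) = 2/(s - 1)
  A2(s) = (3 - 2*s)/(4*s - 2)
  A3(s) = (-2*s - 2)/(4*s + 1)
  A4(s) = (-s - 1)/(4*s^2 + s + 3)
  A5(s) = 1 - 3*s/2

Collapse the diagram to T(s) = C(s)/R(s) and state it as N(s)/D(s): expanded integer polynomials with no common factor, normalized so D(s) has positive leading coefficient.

The answer is (-2*s^4 + 33*s^3 - 37*s^2 + 35*s + 17)/(40*s^5 - 42*s^4 + 13*s^3 - 24*s^2 + s + 12).

Reasoning:
Step 1 - reduce the feedback loop with forward A2 and return A3 gives (-8*s^2 + 10*s + 3)/(20*s^2 - 6*s - 8)
Step 2 - combine A4, A5 in series gives (3*s^2 + s - 2)/(8*s^2 + 2*s + 6)
Step 3 - add [A2/(1+A2*A3)], (A4*A5) (parallel) gives (-2*s^4 + 33*s^3 - 37*s^2 + 35*s + 17)/(80*s^4 - 4*s^3 + 22*s^2 - 26*s - 24)
Step 4 - combine A1, ([A2/(1+A2*A3)]+(A4*A5)) in series - this is the overall T(s), already in the required normalized form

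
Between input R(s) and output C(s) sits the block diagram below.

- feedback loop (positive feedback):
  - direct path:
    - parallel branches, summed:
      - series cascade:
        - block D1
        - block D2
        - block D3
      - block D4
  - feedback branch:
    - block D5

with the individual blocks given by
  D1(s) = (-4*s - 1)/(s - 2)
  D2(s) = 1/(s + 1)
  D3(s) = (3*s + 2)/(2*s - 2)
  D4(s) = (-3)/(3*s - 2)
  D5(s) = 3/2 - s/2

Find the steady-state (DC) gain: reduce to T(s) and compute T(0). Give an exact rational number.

First reduce the diagram to T(s).

Step 1 - combine D1, D2, D3 in series, giving (-12*s^2 - 11*s - 2)/(2*s^3 - 4*s^2 - 2*s + 4)
Step 2 - parallel reduction of (D1*D2*D3), D4, giving (-42*s^3 + 3*s^2 + 22*s - 8)/(6*s^4 - 16*s^3 + 2*s^2 + 16*s - 8)
Step 3 - collapse the loop (((D1*D2*D3)+D4) forward, D5 return), giving (84*s^3 - 6*s^2 - 44*s + 16)/(30*s^4 - 97*s^3 - 17*s^2 + 42*s - 8)
That last expression is T(s); at s = 0 only the constant terms survive, so T(0) = 16/(-8) = -2.

Answer: -2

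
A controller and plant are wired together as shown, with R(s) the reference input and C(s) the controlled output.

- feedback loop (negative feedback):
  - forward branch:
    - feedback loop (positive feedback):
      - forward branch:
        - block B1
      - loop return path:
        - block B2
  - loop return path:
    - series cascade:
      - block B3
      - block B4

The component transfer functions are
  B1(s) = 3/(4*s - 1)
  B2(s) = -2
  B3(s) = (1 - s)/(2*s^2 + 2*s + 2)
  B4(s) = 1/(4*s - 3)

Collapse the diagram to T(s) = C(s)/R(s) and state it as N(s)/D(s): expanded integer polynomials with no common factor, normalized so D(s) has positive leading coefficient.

Reducing step by step:

(1) close the feedback loop around B1, B2 = 3/(4*s + 5)
(2) series reduction of B3, B4 = (1 - s)/(8*s^3 + 2*s^2 + 2*s - 6)
(3) feedback reduction of [B1/(1-B1*B2)], (B3*B4), which is the overall transfer function T(s) = C(s)/R(s) in lowest terms

Answer: (24*s^3 + 6*s^2 + 6*s - 18)/(32*s^4 + 48*s^3 + 18*s^2 - 17*s - 27)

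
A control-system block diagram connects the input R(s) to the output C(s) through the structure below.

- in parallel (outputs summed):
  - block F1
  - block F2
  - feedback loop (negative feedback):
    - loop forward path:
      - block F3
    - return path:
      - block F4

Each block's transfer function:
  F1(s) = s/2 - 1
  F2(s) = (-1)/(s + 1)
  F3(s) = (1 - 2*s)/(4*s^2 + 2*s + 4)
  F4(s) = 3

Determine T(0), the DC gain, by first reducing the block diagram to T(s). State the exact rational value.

[1] reduce the feedback loop with forward F3 and return F4 gives (1 - 2*s)/(4*s^2 - 4*s + 7)
[2] add F1, F2, [F3/(1+F3*F4)] (parallel) gives (4*s^4 - 8*s^3 - 9*s^2 + 7*s - 26)/(8*s^3 + 6*s + 14)
The step-2 result is T(s). Setting s = 0: T(0) = -26/14 = -13/7.

Final answer: -13/7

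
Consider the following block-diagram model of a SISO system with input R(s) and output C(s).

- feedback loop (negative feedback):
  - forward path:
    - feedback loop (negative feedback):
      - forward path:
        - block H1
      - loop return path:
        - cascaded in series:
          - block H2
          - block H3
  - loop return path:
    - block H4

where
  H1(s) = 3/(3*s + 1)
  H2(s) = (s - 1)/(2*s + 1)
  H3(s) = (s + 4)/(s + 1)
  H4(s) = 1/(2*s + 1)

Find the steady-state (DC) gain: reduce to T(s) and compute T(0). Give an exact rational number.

Step 1 - cascade H2, H3: (s^2 + 3*s - 4)/(2*s^2 + 3*s + 1)
Step 2 - collapse the loop (H1 forward, (H2*H3) return): (6*s^2 + 9*s + 3)/(6*s^3 + 14*s^2 + 15*s - 11)
Step 3 - feedback reduction of [H1/(1+H1*(H2*H3))], H4: (6*s^2 + 9*s + 3)/(6*s^3 + 14*s^2 + 18*s - 8)
That last expression is T(s); at s = 0 only the constant terms survive, so T(0) = 3/(-8) = -3/8.

Answer: -3/8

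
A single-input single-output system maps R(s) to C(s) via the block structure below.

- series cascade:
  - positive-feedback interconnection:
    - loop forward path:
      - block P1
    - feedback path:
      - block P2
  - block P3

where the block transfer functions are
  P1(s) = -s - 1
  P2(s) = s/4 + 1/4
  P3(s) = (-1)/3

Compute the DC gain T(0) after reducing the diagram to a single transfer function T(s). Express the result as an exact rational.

Step 1: reduce the feedback loop with forward P1 and return P2 -> (-4*s - 4)/(s^2 + 2*s + 5)
Step 2: series reduction of [P1/(1-P1*P2)], P3 -> (4*s + 4)/(3*s^2 + 6*s + 15)
That last expression is T(s); at s = 0 only the constant terms survive, so T(0) = 4/15.

Answer: 4/15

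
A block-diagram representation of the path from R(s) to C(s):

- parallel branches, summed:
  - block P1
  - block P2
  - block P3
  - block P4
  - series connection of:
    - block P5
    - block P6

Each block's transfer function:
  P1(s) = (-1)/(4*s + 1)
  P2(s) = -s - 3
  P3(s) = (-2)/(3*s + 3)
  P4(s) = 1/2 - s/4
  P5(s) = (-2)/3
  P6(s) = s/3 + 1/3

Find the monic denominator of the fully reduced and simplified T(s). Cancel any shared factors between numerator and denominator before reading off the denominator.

1. combine P5, P6 in series -> -2*s/9 - 2/9
2. add P1, P2, P3, P4, (P5*P6) (parallel) -> (-212*s^3 - 657*s^2 - 675*s - 158)/(144*s^2 + 180*s + 36)
Step 2 gives the fully reduced T(s), with no common factor left to cancel. The denominator's leading coefficient is 144, so divide each of its coefficients by 144 to get the monic form.

Final answer: s^2 + 5*s/4 + 1/4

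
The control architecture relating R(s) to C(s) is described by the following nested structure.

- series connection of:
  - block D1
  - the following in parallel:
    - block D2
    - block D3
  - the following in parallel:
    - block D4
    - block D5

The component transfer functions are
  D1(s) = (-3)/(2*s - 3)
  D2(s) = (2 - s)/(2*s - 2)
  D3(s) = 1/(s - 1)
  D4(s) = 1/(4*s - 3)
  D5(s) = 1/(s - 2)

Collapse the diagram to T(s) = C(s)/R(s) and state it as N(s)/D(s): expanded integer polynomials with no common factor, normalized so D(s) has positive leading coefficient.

1. parallel reduction of D2, D3 = (4 - s)/(2*s - 2)
2. parallel reduction of D4, D5 = (5*s - 5)/(4*s^2 - 11*s + 6)
3. combine D1, (D2+D3), (D4+D5) in series - this is the overall T(s), already in the required normalized form

Final answer: (15*s - 60)/(16*s^3 - 68*s^2 + 90*s - 36)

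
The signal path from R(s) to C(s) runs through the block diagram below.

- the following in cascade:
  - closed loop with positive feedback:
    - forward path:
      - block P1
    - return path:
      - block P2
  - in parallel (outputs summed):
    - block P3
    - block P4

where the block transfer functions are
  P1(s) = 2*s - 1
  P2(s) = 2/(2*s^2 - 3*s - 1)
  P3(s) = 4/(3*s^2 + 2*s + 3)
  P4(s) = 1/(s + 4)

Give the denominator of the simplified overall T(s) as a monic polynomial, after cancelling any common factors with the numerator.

Reducing step by step:

Step 1: reduce the feedback loop with forward P1 and return P2: (4*s^3 - 8*s^2 + s + 1)/(2*s^2 - 7*s + 1)
Step 2: sum the parallel branches P3, P4: (3*s^2 + 6*s + 19)/(3*s^3 + 14*s^2 + 11*s + 12)
Step 3: series reduction of [P1/(1-P1*P2)], (P3+P4): (12*s^5 + 31*s^3 - 143*s^2 + 25*s + 19)/(6*s^5 + 7*s^4 - 73*s^3 - 39*s^2 - 73*s + 12)
T(s) is the step-3 result (common factors already cancelled). Leading coefficient of the denominator: 6. Divide through by 6 for the monic polynomial.

Answer: s^5 + 7*s^4/6 - 73*s^3/6 - 13*s^2/2 - 73*s/6 + 2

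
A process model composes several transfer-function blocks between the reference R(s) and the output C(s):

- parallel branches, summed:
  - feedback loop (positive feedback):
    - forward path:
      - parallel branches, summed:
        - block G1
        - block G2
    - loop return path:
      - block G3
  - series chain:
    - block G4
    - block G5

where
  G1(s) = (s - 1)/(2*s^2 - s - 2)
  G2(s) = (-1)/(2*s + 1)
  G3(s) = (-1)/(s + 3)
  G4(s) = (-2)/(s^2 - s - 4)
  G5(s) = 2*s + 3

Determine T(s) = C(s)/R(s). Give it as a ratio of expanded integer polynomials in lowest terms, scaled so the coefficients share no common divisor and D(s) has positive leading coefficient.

Step 1: sum the parallel branches G1, G2; result 1/(4*s^3 - 5*s - 2)
Step 2: close the feedback loop around (G1+G2), G3; result (s + 3)/(4*s^4 + 12*s^3 - 5*s^2 - 17*s - 5)
Step 3: multiply G4, G5 (series); result (-4*s - 6)/(s^2 - s - 4)
Step 4: combine [(G1+G2)/(1-(G1+G2)*G3)], (G4*G5) in parallel; the result is T(s) itself (integer coefficients, no common factor, positive leading denominator coefficient)

Answer: (-16*s^5 - 72*s^4 - 51*s^3 + 100*s^2 + 115*s + 18)/(4*s^6 + 8*s^5 - 33*s^4 - 60*s^3 + 32*s^2 + 73*s + 20)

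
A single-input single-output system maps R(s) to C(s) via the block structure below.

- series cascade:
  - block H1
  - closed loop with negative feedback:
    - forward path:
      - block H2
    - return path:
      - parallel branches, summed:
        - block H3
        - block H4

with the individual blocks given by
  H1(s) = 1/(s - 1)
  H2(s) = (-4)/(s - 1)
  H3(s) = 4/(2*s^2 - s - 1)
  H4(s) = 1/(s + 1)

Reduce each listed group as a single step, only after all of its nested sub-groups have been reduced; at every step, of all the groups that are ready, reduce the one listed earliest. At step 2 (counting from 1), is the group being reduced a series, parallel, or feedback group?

Step 1: reduce the parallel group H3, H4
Step 2: feedback reduction of H2, (H3+H4)
Step 3: reduce the series chain H1, [H2/(1+H2*(H3+H4))]
Step 2 collapses a feedback group.

Therefore the answer is feedback.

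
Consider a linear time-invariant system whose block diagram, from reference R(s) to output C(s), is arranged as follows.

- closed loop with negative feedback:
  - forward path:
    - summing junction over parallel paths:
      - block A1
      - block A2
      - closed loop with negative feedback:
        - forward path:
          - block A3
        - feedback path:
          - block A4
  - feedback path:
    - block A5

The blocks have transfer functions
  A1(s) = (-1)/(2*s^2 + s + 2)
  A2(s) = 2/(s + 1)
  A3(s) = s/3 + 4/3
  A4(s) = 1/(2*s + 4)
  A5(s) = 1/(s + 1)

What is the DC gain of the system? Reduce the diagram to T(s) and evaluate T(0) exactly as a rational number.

(1) reduce the feedback loop with forward A3 and return A4, giving (2*s^2 + 12*s + 16)/(7*s + 16)
(2) parallel reduction of A1, A2, [A3/(1+A3*A4)], giving (4*s^5 + 30*s^4 + 102*s^3 + 159*s^2 + 109*s + 80)/(14*s^4 + 53*s^3 + 69*s^2 + 62*s + 32)
(3) close the feedback loop around (A1+A2+[A3/(1+A3*A4)]), A5, giving (4*s^6 + 34*s^5 + 132*s^4 + 261*s^3 + 268*s^2 + 189*s + 80)/(18*s^5 + 97*s^4 + 224*s^3 + 290*s^2 + 203*s + 112)
That last expression is T(s); at s = 0 only the constant terms survive, so T(0) = 80/112 = 5/7.

Hence the answer: 5/7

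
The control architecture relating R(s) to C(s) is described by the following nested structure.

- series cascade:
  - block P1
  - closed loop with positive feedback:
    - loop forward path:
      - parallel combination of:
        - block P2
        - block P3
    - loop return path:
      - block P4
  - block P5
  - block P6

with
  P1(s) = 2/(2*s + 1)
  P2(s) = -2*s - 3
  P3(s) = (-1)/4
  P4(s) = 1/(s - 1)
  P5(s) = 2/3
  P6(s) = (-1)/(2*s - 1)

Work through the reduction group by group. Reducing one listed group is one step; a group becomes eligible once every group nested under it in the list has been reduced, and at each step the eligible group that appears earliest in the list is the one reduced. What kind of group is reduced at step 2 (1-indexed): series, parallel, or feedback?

1. parallel reduction of P2, P3
2. collapse the loop ((P2+P3) forward, P4 return)
3. multiply P1, [(P2+P3)/(1-(P2+P3)*P4)], P5, P6 (series)
The group at step 2 is a feedback group.

Answer: feedback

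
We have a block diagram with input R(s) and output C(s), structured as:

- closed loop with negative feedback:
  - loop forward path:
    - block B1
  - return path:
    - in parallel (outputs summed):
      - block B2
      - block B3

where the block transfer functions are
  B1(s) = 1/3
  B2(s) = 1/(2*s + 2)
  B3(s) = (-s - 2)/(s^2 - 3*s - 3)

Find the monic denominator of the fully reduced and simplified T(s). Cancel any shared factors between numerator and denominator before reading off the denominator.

Step 1: sum the parallel branches B2, B3, giving (-s^2 - 9*s - 7)/(2*s^3 - 4*s^2 - 12*s - 6)
Step 2: apply the feedback formula to B1, (B2+B3), giving (2*s^3 - 4*s^2 - 12*s - 6)/(6*s^3 - 13*s^2 - 45*s - 25)
Step 2 gives the fully reduced T(s), with no common factor left to cancel. The denominator's leading coefficient is 6, so divide each of its coefficients by 6 to get the monic form.

Hence the answer: s^3 - 13*s^2/6 - 15*s/2 - 25/6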